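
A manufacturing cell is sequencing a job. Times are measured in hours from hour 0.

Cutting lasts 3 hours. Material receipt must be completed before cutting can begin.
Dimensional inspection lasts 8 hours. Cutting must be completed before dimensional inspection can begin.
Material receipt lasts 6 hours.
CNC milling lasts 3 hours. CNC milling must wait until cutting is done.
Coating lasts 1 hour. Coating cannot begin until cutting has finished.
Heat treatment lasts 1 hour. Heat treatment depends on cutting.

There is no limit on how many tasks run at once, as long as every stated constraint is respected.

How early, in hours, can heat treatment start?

Nothing blocks material receipt, so it runs from hour 0 to hour 6.
Cutting cannot begin until material receipt (finishes hour 6). It runs from hour 6 to 6 + 3 = hour 9.
Heat treatment waits on cutting (finishes hour 9), so the earliest it can start is hour 9.

9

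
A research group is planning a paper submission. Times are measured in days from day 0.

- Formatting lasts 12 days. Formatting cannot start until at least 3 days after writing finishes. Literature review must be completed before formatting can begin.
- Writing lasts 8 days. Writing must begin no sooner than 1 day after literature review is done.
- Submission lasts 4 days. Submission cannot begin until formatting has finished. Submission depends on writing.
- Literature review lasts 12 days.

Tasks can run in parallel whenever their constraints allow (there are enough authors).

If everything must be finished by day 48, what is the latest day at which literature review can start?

8

Submission must finish by day 48; it takes 4 days, so it must start by 48 − 4 = day 44.
Since submission (must start by day 44) depends on it, formatting must finish by day 44. Backing off its 12-day duration gives a latest start of day 32.
Writing feeds formatting (must start by day 32, minus 3-day gap → day 29); submission (must start by day 44). Taking the minimum, writing must finish by day 29 and start by 29 − 8 = day 21.
Literature review must finish in time for writing (must start by day 21, minus 1-day gap → day 20); formatting (must start by day 32). The tightest is day 20, so literature review must start by 20 − 12 = day 8.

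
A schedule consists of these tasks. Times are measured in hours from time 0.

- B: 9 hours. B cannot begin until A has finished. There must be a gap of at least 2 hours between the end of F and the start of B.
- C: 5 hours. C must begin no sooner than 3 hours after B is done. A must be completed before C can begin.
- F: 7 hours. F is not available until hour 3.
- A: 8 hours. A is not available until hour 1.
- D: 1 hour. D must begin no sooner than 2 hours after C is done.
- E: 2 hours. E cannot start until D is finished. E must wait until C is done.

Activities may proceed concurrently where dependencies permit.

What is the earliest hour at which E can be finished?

34

After its own release at hour 3, F can start at hour 3 and finishes at hour 10.
After its own release at hour 1, A can start at hour 1 and finishes at hour 9.
For B: A (finishes hour 9); F (finishes hour 10, plus 2-hour gap → hour 12). Taking the maximum gives a start of hour 12, and it finishes at 12 + 9 = hour 21.
C cannot start until B (finishes hour 21, plus 3-hour gap → hour 24); A (finishes hour 9). The controlling bound is hour 24, so C finishes at 24 + 5 = hour 29.
D waits on C (finishes hour 29, plus 2-hour gap → hour 31), so it starts at hour 31 and finishes at 31 + 1 = hour 32.
E cannot start until D (finishes hour 32); C (finishes hour 29). The controlling bound is hour 32, so E finishes at 32 + 2 = hour 34.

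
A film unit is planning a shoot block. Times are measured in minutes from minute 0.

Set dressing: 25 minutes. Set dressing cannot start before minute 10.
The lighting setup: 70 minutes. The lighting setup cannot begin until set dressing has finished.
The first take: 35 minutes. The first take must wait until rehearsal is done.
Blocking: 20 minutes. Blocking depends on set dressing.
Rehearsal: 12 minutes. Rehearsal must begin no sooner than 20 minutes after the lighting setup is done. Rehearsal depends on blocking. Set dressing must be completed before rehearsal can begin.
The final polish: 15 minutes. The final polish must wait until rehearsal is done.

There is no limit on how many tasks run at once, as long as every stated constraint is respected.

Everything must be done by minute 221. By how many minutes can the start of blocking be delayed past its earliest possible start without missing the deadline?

119

After its own release at minute 10, set dressing can start at minute 10 and finishes at minute 35.
Blocking cannot begin until set dressing (finishes minute 35). It runs from minute 35 to 35 + 20 = minute 55.

Working backward from the deadline:
The final polish must finish by minute 221; it takes 15 minutes, so it must start by 221 − 15 = minute 206.
The first take must finish by minute 221; it takes 35 minutes, so it must start by 221 − 35 = minute 186.
For rehearsal: the final polish (must start by minute 206); the first take (must start by minute 186). The most restrictive is minute 186; with a 12-minute duration, rehearsal must start by minute 174.
Blocking has to be done before rehearsal (must start by minute 174). That means finishing by minute 174, i.e. starting by 174 − 20 = minute 154.
So blocking can start as early as minute 35 and as late as minute 154, giving 154 − 35 = 119 minutes of slack.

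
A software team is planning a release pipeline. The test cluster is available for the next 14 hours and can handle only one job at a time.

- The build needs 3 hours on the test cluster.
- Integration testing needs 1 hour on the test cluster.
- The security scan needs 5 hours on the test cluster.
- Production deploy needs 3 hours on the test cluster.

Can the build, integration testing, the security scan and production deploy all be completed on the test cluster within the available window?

Running back to back, the jobs need 3 + 1 + 5 + 3 = 12 hours on the test cluster.
Since 12 ≤ 14, they fit within the window.

Yes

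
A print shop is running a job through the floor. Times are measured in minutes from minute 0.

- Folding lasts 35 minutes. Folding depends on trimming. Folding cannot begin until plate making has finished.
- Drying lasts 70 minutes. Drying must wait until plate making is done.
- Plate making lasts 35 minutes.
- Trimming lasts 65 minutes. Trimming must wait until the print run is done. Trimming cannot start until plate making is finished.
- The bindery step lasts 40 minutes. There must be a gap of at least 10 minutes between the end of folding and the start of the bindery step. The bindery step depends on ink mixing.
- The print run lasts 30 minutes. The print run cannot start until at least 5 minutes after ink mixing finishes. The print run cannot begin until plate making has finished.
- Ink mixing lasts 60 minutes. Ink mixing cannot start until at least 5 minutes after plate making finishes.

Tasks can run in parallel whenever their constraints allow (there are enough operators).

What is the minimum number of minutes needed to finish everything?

285

Nothing blocks plate making, so it runs from minute 0 to minute 35.
Drying cannot begin until plate making (finishes minute 35). It runs from minute 35 to 35 + 70 = minute 105.
Ink mixing waits on plate making (finishes minute 35, plus 5-minute gap → minute 40), so it starts at minute 40 and finishes at 40 + 60 = minute 100.
The print run cannot start until ink mixing (finishes minute 100, plus 5-minute gap → minute 105); plate making (finishes minute 35). The controlling bound is minute 105, so the print run finishes at 105 + 30 = minute 135.
For trimming: the print run (finishes minute 135); plate making (finishes minute 35). Taking the maximum gives a start of minute 135, and it finishes at 135 + 65 = minute 200.
Folding needs all of trimming (finishes minute 200); plate making (finishes minute 35). That puts its earliest start at minute 200; it finishes at 200 + 35 = minute 235.
The bindery step has to wait for folding (finishes minute 235, plus 10-minute gap → minute 245); ink mixing (finishes minute 100). The latest of these is minute 245, so the bindery step runs minute 245 to 245 + 40 = minute 285.
All tasks are finished once the last one completes. Finish times: Plate making at 35, Ink mixing at 100, The print run at 135, Drying at 105, Trimming at 200, Folding at 235, The bindery step at 285. The latest is minute 285.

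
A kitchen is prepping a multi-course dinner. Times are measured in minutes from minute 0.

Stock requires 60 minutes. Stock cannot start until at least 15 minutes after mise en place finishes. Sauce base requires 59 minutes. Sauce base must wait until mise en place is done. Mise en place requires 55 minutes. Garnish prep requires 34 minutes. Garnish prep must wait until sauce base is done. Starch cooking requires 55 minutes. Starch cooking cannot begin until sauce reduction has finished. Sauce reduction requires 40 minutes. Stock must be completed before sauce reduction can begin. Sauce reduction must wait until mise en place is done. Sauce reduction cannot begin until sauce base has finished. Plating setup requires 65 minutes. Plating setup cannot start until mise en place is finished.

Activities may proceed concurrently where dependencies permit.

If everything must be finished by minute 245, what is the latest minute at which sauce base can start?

91

To finish by minute 245, starch cooking (duration 55) must start no later than minute 190.
Sauce reduction must finish before starch cooking (must start by minute 190). With a 40-minute duration, sauce reduction must start by 190 − 40 = minute 150.
Nothing follows garnish prep; the deadline of minute 245 is its only limit. It must start by 245 − 34 = minute 211.
For sauce base: sauce reduction (must start by minute 150); garnish prep (must start by minute 211). The most restrictive is minute 150; with a 59-minute duration, sauce base must start by minute 91.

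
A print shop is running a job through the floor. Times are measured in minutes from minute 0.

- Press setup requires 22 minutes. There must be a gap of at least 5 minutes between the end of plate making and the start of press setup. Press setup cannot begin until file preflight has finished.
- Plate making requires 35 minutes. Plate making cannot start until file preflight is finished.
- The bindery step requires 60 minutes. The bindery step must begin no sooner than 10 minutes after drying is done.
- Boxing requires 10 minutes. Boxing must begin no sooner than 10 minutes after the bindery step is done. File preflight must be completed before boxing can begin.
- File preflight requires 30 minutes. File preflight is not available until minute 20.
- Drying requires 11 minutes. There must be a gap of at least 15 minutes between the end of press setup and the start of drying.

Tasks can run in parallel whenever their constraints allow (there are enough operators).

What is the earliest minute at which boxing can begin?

After its own release at minute 20, file preflight can start at minute 20 and finishes at minute 50.
After file preflight (finishes minute 50), plate making can start at minute 50 and finishes at minute 85.
Press setup needs all of plate making (finishes minute 85, plus 5-minute gap → minute 90); file preflight (finishes minute 50). That puts its earliest start at minute 90; it finishes at 90 + 22 = minute 112.
Drying cannot begin until press setup (finishes minute 112, plus 15-minute gap → minute 127). It runs from minute 127 to 127 + 11 = minute 138.
The bindery step waits on drying (finishes minute 138, plus 10-minute gap → minute 148), so it starts at minute 148 and finishes at 148 + 60 = minute 208.
Boxing waits on the bindery step (finishes minute 208, plus 10-minute gap → minute 218); file preflight (finishes minute 50). The latest of these is minute 218, which is the earliest boxing can start.

218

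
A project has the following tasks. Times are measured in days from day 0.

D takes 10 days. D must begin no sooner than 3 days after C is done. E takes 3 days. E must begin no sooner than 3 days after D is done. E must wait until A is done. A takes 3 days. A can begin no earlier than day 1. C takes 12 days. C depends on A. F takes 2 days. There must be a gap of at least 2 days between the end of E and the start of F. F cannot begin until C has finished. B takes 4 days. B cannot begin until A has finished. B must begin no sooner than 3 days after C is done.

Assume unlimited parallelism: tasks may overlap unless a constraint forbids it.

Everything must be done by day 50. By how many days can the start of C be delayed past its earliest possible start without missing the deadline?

11

A waits on its own release at day 1, so it starts at day 1 and finishes at 1 + 3 = day 4.
C cannot begin until A (finishes day 4). It runs from day 4 to 4 + 12 = day 16.

Working backward from the deadline:
B has no dependents, so it just needs to finish by day 50. Starting by 50 − 4 = day 46 achieves that.
F must finish by day 50; it takes 2 days, so it must start by 50 − 2 = day 48.
E must finish before F (must start by day 48, minus 2-day gap → day 46). With a 3-day duration, E must start by 46 − 3 = day 43.
D has to be done before E (must start by day 43, minus 3-day gap → day 40). That means finishing by day 40, i.e. starting by 40 − 10 = day 30.
C must finish in time for B (must start by day 46, minus 3-day gap → day 43); D (must start by day 30, minus 3-day gap → day 27); F (must start by day 48). The tightest is day 27, so C must start by 27 − 12 = day 15.
So C can start as early as day 4 and as late as day 15, giving 15 − 4 = 11 days of slack.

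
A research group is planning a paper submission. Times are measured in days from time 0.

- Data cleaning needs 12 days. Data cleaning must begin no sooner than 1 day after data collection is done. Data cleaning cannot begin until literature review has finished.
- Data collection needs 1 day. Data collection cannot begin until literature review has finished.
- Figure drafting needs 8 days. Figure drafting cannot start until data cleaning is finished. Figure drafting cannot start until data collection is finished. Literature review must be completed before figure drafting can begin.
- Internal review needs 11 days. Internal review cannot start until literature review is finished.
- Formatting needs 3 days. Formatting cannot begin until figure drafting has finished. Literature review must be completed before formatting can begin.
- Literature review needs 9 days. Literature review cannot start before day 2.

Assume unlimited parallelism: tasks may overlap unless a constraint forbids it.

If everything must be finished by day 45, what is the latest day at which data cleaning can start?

22

To finish by day 45, formatting (duration 3) must start no later than day 42.
Figure drafting must finish before formatting (must start by day 42). With an 8-day duration, figure drafting must start by 42 − 8 = day 34.
Data cleaning feeds into figure drafting (must start by day 34); so data cleaning must finish by day 34 and therefore start by day 22.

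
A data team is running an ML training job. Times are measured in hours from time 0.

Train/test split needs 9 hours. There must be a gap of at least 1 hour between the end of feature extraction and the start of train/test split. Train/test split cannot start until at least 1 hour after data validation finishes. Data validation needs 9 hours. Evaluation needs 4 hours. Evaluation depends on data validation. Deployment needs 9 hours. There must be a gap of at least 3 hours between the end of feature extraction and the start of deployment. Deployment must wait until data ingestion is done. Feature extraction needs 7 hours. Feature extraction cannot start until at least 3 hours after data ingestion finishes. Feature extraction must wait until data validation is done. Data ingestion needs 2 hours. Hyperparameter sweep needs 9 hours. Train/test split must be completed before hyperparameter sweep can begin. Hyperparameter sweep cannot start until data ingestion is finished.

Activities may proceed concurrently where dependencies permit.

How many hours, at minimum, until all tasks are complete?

35

Data validation can start immediately at hour 0; it finishes at hour 9.
Evaluation cannot begin until data validation (finishes hour 9). It runs from hour 9 to 9 + 4 = hour 13.
Data ingestion has no prerequisites, so it starts at hour 0 and finishes at hour 2.
Feature extraction needs all of data ingestion (finishes hour 2, plus 3-hour gap → hour 5); data validation (finishes hour 9). That puts its earliest start at hour 9; it finishes at 9 + 7 = hour 16.
Deployment needs all of feature extraction (finishes hour 16, plus 3-hour gap → hour 19); data ingestion (finishes hour 2). That puts its earliest start at hour 19; it finishes at 19 + 9 = hour 28.
For train/test split: feature extraction (finishes hour 16, plus 1-hour gap → hour 17); data validation (finishes hour 9, plus 1-hour gap → hour 10). Taking the maximum gives a start of hour 17, and it finishes at 17 + 9 = hour 26.
Hyperparameter sweep has to wait for train/test split (finishes hour 26); data ingestion (finishes hour 2). The latest of these is hour 26, so hyperparameter sweep runs hour 26 to 26 + 9 = hour 35.
All tasks are finished once the last one completes. Finish times: Data ingestion at 2, Data validation at 9, Feature extraction at 16, Train/test split at 26, Hyperparameter sweep at 35, Evaluation at 13, Deployment at 28. The latest is hour 35.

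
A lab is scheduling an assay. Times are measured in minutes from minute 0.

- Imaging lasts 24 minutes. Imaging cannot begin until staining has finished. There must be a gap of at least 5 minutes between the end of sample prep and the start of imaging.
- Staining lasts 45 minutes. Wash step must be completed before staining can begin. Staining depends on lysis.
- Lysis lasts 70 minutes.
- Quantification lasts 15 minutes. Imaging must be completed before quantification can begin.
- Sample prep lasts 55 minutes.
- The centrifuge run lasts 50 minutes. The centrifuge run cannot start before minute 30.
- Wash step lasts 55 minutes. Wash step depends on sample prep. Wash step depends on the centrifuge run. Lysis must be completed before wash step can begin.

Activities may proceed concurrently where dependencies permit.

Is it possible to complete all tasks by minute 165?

No

The centrifuge run waits on its own release at minute 30, so it starts at minute 30 and finishes at 30 + 50 = minute 80.
Lysis has no prerequisites, so it starts at minute 0 and finishes at minute 70.
Nothing blocks sample prep, so it runs from minute 0 to minute 55.
Wash step has to wait for sample prep (finishes minute 55); the centrifuge run (finishes minute 80); lysis (finishes minute 70). The latest of these is minute 80, so wash step runs minute 80 to 80 + 55 = minute 135.
Staining cannot start until wash step (finishes minute 135); lysis (finishes minute 70). The controlling bound is minute 135, so staining finishes at 135 + 45 = minute 180.
Imaging needs all of staining (finishes minute 180); sample prep (finishes minute 55, plus 5-minute gap → minute 60). That puts its earliest start at minute 180; it finishes at 180 + 24 = minute 204.
Quantification waits on imaging (finishes minute 204), so it starts at minute 204 and finishes at 204 + 15 = minute 219.
The earliest everything can be done is minute 219, which is after the deadline of 165, so it is not possible.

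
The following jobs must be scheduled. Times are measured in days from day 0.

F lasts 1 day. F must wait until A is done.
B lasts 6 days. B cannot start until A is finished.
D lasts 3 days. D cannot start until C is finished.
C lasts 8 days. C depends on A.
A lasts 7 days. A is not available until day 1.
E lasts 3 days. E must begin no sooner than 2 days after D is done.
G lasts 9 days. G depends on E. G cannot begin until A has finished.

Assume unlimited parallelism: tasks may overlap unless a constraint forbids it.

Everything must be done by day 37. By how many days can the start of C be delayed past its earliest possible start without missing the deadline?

4

A waits on its own release at day 1, so it starts at day 1 and finishes at 1 + 7 = day 8.
C cannot begin until A (finishes day 8). It runs from day 8 to 8 + 8 = day 16.

Working backward from the deadline:
G has no dependents, so it just needs to finish by day 37. Starting by 37 − 9 = day 28 achieves that.
E feeds into G (must start by day 28); so E must finish by day 28 and therefore start by day 25.
D has to be done before E (must start by day 25, minus 2-day gap → day 23). That means finishing by day 23, i.e. starting by 23 − 3 = day 20.
C must finish before D (must start by day 20). With an 8-day duration, C must start by 20 − 8 = day 12.
So C can start as early as day 8 and as late as day 12, giving 12 − 8 = 4 days of slack.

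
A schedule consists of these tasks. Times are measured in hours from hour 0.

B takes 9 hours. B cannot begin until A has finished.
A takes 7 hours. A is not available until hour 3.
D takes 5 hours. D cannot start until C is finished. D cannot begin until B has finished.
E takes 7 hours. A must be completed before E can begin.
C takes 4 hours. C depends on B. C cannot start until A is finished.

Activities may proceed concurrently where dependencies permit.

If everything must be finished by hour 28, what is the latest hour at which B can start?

To finish by hour 28, D (duration 5) must start no later than hour 23.
Since D (must start by hour 23) depends on it, C must finish by hour 23. Backing off its 4-hour duration gives a latest start of hour 19.
B has several dependents: C (must start by hour 19); D (must start by hour 23). The earliest of those limits is hour 19, so B must start by 19 − 9 = hour 10.

10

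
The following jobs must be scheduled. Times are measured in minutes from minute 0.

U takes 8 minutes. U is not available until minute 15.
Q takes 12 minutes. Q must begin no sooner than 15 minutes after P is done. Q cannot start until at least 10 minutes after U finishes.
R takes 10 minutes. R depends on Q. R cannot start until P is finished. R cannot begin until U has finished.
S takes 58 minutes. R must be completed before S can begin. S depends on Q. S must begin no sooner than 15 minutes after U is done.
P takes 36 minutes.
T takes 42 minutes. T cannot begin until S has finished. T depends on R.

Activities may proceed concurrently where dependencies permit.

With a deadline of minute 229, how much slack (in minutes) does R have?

U waits on its own release at minute 15, so it starts at minute 15 and finishes at 15 + 8 = minute 23.
P has no prerequisites, so it starts at minute 0 and finishes at minute 36.
Q cannot start until P (finishes minute 36, plus 15-minute gap → minute 51); U (finishes minute 23, plus 10-minute gap → minute 33). The controlling bound is minute 51, so Q finishes at 51 + 12 = minute 63.
R has to wait for Q (finishes minute 63); P (finishes minute 36); U (finishes minute 23). The latest of these is minute 63, so R runs minute 63 to 63 + 10 = minute 73.

Working backward from the deadline:
T must finish by minute 229; it takes 42 minutes, so it must start by 229 − 42 = minute 187.
S feeds into T (must start by minute 187); so S must finish by minute 187 and therefore start by minute 129.
R has several dependents: S (must start by minute 129); T (must start by minute 187). The earliest of those limits is minute 129, so R must start by 129 − 10 = minute 119.
So R can start as early as minute 63 and as late as minute 119, giving 119 − 63 = 56 minutes of slack.

56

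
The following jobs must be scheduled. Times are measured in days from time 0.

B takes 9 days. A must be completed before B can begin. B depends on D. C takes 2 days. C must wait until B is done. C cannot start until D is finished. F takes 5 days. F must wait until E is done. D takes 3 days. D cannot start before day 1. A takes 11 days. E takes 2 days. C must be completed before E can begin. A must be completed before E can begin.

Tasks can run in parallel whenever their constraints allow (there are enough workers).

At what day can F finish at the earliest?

29

D waits on its own release at day 1, so it starts at day 1 and finishes at 1 + 3 = day 4.
A can start immediately at day 0; it finishes at day 11.
B needs all of A (finishes day 11); D (finishes day 4). That puts its earliest start at day 11; it finishes at 11 + 9 = day 20.
C cannot start until B (finishes day 20); D (finishes day 4). The controlling bound is day 20, so C finishes at 20 + 2 = day 22.
E needs all of C (finishes day 22); A (finishes day 11). That puts its earliest start at day 22; it finishes at 22 + 2 = day 24.
F waits on E (finishes day 24), so it starts at day 24 and finishes at 24 + 5 = day 29.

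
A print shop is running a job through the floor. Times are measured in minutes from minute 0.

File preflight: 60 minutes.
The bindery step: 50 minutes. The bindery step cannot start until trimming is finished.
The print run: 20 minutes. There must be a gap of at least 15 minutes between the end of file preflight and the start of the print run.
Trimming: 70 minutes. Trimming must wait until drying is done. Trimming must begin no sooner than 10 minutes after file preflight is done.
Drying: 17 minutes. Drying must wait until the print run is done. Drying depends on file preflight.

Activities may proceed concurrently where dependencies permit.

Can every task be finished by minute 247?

Nothing blocks file preflight, so it runs from minute 0 to minute 60.
The print run waits on file preflight (finishes minute 60, plus 15-minute gap → minute 75), so it starts at minute 75 and finishes at 75 + 20 = minute 95.
For drying: the print run (finishes minute 95); file preflight (finishes minute 60). Taking the maximum gives a start of minute 95, and it finishes at 95 + 17 = minute 112.
Trimming has to wait for drying (finishes minute 112); file preflight (finishes minute 60, plus 10-minute gap → minute 70). The latest of these is minute 112, so trimming runs minute 112 to 112 + 70 = minute 182.
The bindery step waits on trimming (finishes minute 182), so it starts at minute 182 and finishes at 182 + 50 = minute 232.
Every task is finished by minute 232, which is no later than the deadline of 247, so the schedule is feasible.

Yes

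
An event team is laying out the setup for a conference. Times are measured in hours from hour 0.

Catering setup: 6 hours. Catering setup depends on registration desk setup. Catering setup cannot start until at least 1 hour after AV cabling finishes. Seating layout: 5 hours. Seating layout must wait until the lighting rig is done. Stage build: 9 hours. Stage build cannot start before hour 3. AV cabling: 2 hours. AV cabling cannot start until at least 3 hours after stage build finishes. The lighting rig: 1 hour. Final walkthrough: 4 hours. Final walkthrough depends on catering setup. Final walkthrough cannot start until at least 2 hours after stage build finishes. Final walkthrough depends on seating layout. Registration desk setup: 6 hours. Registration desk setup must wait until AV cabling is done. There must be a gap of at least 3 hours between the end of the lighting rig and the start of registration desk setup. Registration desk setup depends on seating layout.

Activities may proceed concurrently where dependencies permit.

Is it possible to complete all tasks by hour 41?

Yes

The lighting rig has no prerequisites, so it starts at hour 0 and finishes at hour 1.
After the lighting rig (finishes hour 1), seating layout can start at hour 1 and finishes at hour 6.
Stage build waits on its own release at hour 3, so it starts at hour 3 and finishes at 3 + 9 = hour 12.
AV cabling waits on stage build (finishes hour 12, plus 3-hour gap → hour 15), so it starts at hour 15 and finishes at 15 + 2 = hour 17.
For registration desk setup: AV cabling (finishes hour 17); the lighting rig (finishes hour 1, plus 3-hour gap → hour 4); seating layout (finishes hour 6). Taking the maximum gives a start of hour 17, and it finishes at 17 + 6 = hour 23.
Catering setup cannot start until registration desk setup (finishes hour 23); AV cabling (finishes hour 17, plus 1-hour gap → hour 18). The controlling bound is hour 23, so catering setup finishes at 23 + 6 = hour 29.
Final walkthrough needs all of catering setup (finishes hour 29); stage build (finishes hour 12, plus 2-hour gap → hour 14); seating layout (finishes hour 6). That puts its earliest start at hour 29; it finishes at 29 + 4 = hour 33.
Every task is finished by hour 33, which is no later than the deadline of 41, so the schedule is feasible.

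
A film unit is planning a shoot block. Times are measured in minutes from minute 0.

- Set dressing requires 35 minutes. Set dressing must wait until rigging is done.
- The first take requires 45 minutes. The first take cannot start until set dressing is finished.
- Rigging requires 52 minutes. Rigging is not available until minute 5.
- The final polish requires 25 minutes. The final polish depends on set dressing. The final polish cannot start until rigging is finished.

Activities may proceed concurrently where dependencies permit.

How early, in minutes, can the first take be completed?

Rigging cannot begin until its own release at minute 5. It runs from minute 5 to 5 + 52 = minute 57.
Set dressing waits on rigging (finishes minute 57), so it starts at minute 57 and finishes at 57 + 35 = minute 92.
After set dressing (finishes minute 92), the first take can start at minute 92 and finishes at minute 137.

137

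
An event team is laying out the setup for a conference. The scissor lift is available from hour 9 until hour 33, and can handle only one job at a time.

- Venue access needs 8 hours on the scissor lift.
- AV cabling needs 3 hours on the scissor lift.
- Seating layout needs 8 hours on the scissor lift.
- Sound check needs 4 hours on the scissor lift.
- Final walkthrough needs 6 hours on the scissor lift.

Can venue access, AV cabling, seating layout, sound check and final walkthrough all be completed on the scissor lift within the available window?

No

The scissor lift window is 33 − 9 = 24 hours.
Running back to back, the jobs need 8 + 3 + 8 + 4 + 6 = 29 hours on the scissor lift.
Since 29 > 24, they cannot all fit.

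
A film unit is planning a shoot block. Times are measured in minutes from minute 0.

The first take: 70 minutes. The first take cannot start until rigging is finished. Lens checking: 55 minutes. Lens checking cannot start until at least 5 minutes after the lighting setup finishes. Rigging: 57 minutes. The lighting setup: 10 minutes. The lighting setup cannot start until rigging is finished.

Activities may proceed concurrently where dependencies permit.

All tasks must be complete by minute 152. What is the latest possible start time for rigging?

Lens checking has no dependents, so it just needs to finish by minute 152. Starting by 152 − 55 = minute 97 achieves that.
The lighting setup feeds into lens checking (must start by minute 97, minus 5-minute gap → minute 92); so the lighting setup must finish by minute 92 and therefore start by minute 82.
The first take must finish by minute 152; it takes 70 minutes, so it must start by 152 − 70 = minute 82.
Rigging feeds the lighting setup (must start by minute 82); the first take (must start by minute 82). Taking the minimum, rigging must finish by minute 82 and start by 82 − 57 = minute 25.

25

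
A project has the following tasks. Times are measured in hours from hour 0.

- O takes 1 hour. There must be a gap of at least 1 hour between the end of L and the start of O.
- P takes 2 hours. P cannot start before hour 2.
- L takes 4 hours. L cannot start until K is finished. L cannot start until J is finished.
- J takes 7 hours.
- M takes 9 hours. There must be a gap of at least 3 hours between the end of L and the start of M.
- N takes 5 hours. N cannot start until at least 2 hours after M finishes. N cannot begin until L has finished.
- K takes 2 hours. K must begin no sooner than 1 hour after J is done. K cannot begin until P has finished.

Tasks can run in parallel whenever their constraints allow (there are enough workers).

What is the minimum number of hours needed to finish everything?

33

P waits on its own release at hour 2, so it starts at hour 2 and finishes at 2 + 2 = hour 4.
J can start immediately at hour 0; it finishes at hour 7.
For K: J (finishes hour 7, plus 1-hour gap → hour 8); P (finishes hour 4). Taking the maximum gives a start of hour 8, and it finishes at 8 + 2 = hour 10.
L has to wait for K (finishes hour 10); J (finishes hour 7). The latest of these is hour 10, so L runs hour 10 to 10 + 4 = hour 14.
O cannot begin until L (finishes hour 14, plus 1-hour gap → hour 15). It runs from hour 15 to 15 + 1 = hour 16.
M waits on L (finishes hour 14, plus 3-hour gap → hour 17), so it starts at hour 17 and finishes at 17 + 9 = hour 26.
N cannot start until M (finishes hour 26, plus 2-hour gap → hour 28); L (finishes hour 14). The controlling bound is hour 28, so N finishes at 28 + 5 = hour 33.
All tasks are finished once the last one completes. Finish times: J at 7, K at 10, L at 14, M at 26, N at 33, O at 16, P at 4. The latest is hour 33.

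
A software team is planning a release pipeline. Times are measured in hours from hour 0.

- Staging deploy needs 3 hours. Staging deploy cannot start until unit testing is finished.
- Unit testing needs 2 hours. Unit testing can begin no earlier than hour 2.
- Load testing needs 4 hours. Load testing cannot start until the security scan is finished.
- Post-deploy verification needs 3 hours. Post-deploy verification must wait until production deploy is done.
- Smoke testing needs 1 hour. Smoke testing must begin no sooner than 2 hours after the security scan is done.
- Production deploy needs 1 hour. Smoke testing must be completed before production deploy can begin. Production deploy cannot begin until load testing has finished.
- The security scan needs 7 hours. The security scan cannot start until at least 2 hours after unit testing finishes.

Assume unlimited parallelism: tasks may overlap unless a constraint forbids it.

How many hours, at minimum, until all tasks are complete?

21

Unit testing cannot begin until its own release at hour 2. It runs from hour 2 to 2 + 2 = hour 4.
Staging deploy waits on unit testing (finishes hour 4), so it starts at hour 4 and finishes at 4 + 3 = hour 7.
The security scan cannot begin until unit testing (finishes hour 4, plus 2-hour gap → hour 6). It runs from hour 6 to 6 + 7 = hour 13.
After the security scan (finishes hour 13), load testing can start at hour 13 and finishes at hour 17.
Smoke testing waits on the security scan (finishes hour 13, plus 2-hour gap → hour 15), so it starts at hour 15 and finishes at 15 + 1 = hour 16.
Production deploy has to wait for smoke testing (finishes hour 16); load testing (finishes hour 17). The latest of these is hour 17, so production deploy runs hour 17 to 17 + 1 = hour 18.
After production deploy (finishes hour 18), post-deploy verification can start at hour 18 and finishes at hour 21.
All tasks are finished once the last one completes. Finish times: Unit testing at 4, The security scan at 13, Staging deploy at 7, Smoke testing at 16, Load testing at 17, Production deploy at 18, Post-deploy verification at 21. The latest is hour 21.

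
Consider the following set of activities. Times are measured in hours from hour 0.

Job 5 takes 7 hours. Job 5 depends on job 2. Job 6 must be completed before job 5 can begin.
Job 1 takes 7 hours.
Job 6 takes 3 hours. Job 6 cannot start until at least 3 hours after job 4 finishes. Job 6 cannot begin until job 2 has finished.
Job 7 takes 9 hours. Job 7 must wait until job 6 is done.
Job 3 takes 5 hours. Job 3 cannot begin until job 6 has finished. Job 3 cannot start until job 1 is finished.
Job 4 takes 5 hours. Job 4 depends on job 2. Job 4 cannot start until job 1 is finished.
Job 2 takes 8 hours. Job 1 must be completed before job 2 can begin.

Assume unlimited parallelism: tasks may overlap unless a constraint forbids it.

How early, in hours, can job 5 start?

26

Job 1 has no prerequisites, so it starts at hour 0 and finishes at hour 7.
Job 2 cannot begin until job 1 (finishes hour 7). It runs from hour 7 to 7 + 8 = hour 15.
Job 4 has to wait for job 2 (finishes hour 15); job 1 (finishes hour 7). The latest of these is hour 15, so job 4 runs hour 15 to 15 + 5 = hour 20.
Job 6 has to wait for job 4 (finishes hour 20, plus 3-hour gap → hour 23); job 2 (finishes hour 15). The latest of these is hour 23, so job 6 runs hour 23 to 23 + 3 = hour 26.
Job 5 waits on job 2 (finishes hour 15); job 6 (finishes hour 26). The latest of these is hour 26, which is the earliest job 5 can start.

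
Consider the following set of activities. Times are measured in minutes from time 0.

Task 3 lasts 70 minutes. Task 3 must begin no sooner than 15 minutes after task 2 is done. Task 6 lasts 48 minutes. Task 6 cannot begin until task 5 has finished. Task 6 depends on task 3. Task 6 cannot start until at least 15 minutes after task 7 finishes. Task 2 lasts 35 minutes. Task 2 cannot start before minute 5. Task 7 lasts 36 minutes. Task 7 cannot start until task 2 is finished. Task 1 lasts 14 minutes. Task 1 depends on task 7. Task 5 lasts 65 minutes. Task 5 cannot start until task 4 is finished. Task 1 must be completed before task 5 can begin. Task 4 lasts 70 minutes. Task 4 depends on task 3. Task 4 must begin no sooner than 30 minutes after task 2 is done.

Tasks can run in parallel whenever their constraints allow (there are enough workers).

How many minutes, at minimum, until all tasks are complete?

Task 2 cannot begin until its own release at minute 5. It runs from minute 5 to 5 + 35 = minute 40.
After task 2 (finishes minute 40), task 7 can start at minute 40 and finishes at minute 76.
After task 7 (finishes minute 76), task 1 can start at minute 76 and finishes at minute 90.
Task 3 waits on task 2 (finishes minute 40, plus 15-minute gap → minute 55), so it starts at minute 55 and finishes at 55 + 70 = minute 125.
Task 4 has to wait for task 3 (finishes minute 125); task 2 (finishes minute 40, plus 30-minute gap → minute 70). The latest of these is minute 125, so task 4 runs minute 125 to 125 + 70 = minute 195.
For task 5: task 4 (finishes minute 195); task 1 (finishes minute 90). Taking the maximum gives a start of minute 195, and it finishes at 195 + 65 = minute 260.
Task 6 needs all of task 5 (finishes minute 260); task 3 (finishes minute 125); task 7 (finishes minute 76, plus 15-minute gap → minute 91). That puts its earliest start at minute 260; it finishes at 260 + 48 = minute 308.
All tasks are finished once the last one completes. Finish times: Task 1 at 90, Task 2 at 40, Task 3 at 125, Task 4 at 195, Task 5 at 260, Task 6 at 308, Task 7 at 76. The latest is minute 308.

308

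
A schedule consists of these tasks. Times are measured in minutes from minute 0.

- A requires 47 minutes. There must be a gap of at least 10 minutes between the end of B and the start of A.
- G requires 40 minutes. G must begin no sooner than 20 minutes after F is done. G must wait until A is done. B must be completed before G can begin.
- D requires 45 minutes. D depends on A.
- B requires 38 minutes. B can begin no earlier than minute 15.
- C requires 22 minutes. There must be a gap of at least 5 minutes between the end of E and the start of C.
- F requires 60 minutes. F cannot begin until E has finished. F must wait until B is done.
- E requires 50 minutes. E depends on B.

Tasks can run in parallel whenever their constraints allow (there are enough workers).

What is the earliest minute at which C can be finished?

130

B waits on its own release at minute 15, so it starts at minute 15 and finishes at 15 + 38 = minute 53.
After B (finishes minute 53), E can start at minute 53 and finishes at minute 103.
After E (finishes minute 103, plus 5-minute gap → minute 108), C can start at minute 108 and finishes at minute 130.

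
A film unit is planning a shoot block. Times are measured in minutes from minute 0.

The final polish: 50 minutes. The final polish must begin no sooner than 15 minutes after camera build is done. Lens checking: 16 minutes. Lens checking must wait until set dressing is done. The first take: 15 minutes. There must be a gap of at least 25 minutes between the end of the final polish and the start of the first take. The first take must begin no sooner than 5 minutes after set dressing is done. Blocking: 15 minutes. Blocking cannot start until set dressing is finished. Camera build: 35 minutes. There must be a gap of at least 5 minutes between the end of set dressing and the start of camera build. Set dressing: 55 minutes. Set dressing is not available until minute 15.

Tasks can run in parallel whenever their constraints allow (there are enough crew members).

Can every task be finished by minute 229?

Set dressing cannot begin until its own release at minute 15. It runs from minute 15 to 15 + 55 = minute 70.
Blocking waits on set dressing (finishes minute 70), so it starts at minute 70 and finishes at 70 + 15 = minute 85.
After set dressing (finishes minute 70), lens checking can start at minute 70 and finishes at minute 86.
Camera build cannot begin until set dressing (finishes minute 70, plus 5-minute gap → minute 75). It runs from minute 75 to 75 + 35 = minute 110.
The final polish waits on camera build (finishes minute 110, plus 15-minute gap → minute 125), so it starts at minute 125 and finishes at 125 + 50 = minute 175.
The first take cannot start until the final polish (finishes minute 175, plus 25-minute gap → minute 200); set dressing (finishes minute 70, plus 5-minute gap → minute 75). The controlling bound is minute 200, so the first take finishes at 200 + 15 = minute 215.
Every task is finished by minute 215, which is no later than the deadline of 229, so the schedule is feasible.

Yes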